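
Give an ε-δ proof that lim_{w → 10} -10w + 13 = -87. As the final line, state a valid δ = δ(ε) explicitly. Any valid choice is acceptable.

δ = ε/10

Suppose ε > 0. We need δ > 0 so that 0 < |w − 10| < δ implies |(-10w + 13) + 87| < ε.
Since (-10w + 13) + 87 = -10(w − 10), we have |(-10w + 13) + 87| = 10|w − 10|.
Thus it suffices that |w − 10| < ε/10.
Choosing δ = ε/10 gives |(-10w + 13) + 87| = 10|w − 10| < ε whenever |w − 10| < δ.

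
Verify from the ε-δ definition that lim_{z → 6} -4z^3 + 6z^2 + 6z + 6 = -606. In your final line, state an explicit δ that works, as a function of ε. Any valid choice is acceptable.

Fix ε > 0. We want δ > 0 such that 0 < |z − 6| < δ implies |(-4z^3 + 6z^2 + 6z + 6) + 606| < ε.
(-4z^3 + 6z^2 + 6z + 6) + 606 = -4z^3 + 6z^2 + 6z + 612 = (z − 6)(-4z^2 - 18z - 102).
So |(-4z^3 + 6z^2 + 6z + 6) + 606| = |z − 6|·|-4z^2 - 18z - 102|.
Require δ ≤ 1. Then |z − 6| < 1 gives |z| < 7, and by the triangle inequality |-4z^2 - 18z - 102| ≤ 4·7^2 + 18·7 + 102 = 424.
Hence |(-4z^3 + 6z^2 + 6z + 6) + 606| ≤ 424|z − 6| < ε provided |z − 6| < ε/424.
Choosing δ = min(1, ε/424) ensures both conditions, hence |(-4z^3 + 6z^2 + 6z + 6) + 606| < ε.

δ = min(1, ε/424)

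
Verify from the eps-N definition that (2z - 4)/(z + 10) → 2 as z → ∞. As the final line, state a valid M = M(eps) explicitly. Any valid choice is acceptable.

M = 24/eps

Let eps > 0 be given. We seek M > 0 such that z > M implies |(2z - 4)/(z + 10) − 2| < eps.
(2z - 4)/(z + 10) − 2 = ((2z - 4) − 2(z + 10)) / ((z + 10)) = -24/((z + 10)).
For z > 0 we have z + 10 > z, so |(2z - 4)/(z + 10) − 2| = 24/((z + 10)) < 24/(z) = 24/z.
Thus |(2z - 4)/(z + 10) − 2| < eps whenever z > 24/eps.
Take M = 24/eps. If z > M then |(2z - 4)/(z + 10) − 2| < 24/z < eps.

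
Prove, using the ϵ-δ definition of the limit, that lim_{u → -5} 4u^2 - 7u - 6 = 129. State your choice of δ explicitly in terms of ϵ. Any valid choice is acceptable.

δ = min(1, ϵ/51)

Let ϵ > 0 be given. We want δ > 0 such that 0 < |u + 5| < δ implies |(4u^2 - 7u - 6) − 129| < ϵ.
(4u^2 - 7u - 6) − 129 = 4u^2 - 7u - 135 = (u + 5)(4u - 27).
So |(4u^2 - 7u - 6) − 129| = |u + 5|·|4u - 27|.
Assume first that |u + 5| < 1, so |u| < 6. Then |4u - 27| ≤ 4·6 + 27 = 51.
Hence |(4u^2 - 7u - 6) − 129| ≤ 51|u + 5| < ϵ provided |u + 5| < ϵ/51.
Choosing δ = min(1, ϵ/51) ensures both conditions, hence |(4u^2 - 7u - 6) − 129| < ϵ.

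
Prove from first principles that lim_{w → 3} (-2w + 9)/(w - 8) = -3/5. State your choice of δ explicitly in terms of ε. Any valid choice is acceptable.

δ = min(5/2, (25/14)ε)

Let ε > 0. We want δ > 0 with 0 < |w − 3| < δ ⇒ |(-2w + 9)/(w - 8) + 3/5| < ε.
Combining over a common denominator, (-2w + 9)/(w - 8) + 3/5 = [(-2w + 9)·(-5) − 3·(w - 8)] / [(-5)·(w - 8)] = 7(w − 3) / ((-5)(w - 8)).
So |(-2w + 9)/(w - 8) + 3/5| = 7|w − 3| / (5·|w − 8|).
Require δ ≤ 5/2, so |w − 8| ≥ |-5| − |w − 3| > 5 − 5/2 = 5/2.
Hence |(-2w + 9)/(w - 8) + 3/5| < 7|w − 3|/(5·(5/2)) = (14/25)|w − 3|, which is < ε once |w − 3| < (25/14)ε.
Take δ = min(5/2, (25/14)ε). Then 0 < |w − 3| < δ forces both bounds, so |(-2w + 9)/(w - 8) + 3/5| < ε.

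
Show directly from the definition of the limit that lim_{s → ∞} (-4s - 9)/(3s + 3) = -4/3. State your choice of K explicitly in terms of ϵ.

Let ϵ > 0 be given. We seek K > 0 such that s > K implies |(-4s - 9)/(3s + 3) + 4/3| < ϵ.
(-4s - 9)/(3s + 3) + 4/3 = (3(-4s - 9) − (-4)(3s + 3)) / (3(3s + 3)) = -15/(3(3s + 3)).
For s > 0 we have 3s + 3 > 3s, so |(-4s - 9)/(3s + 3) + 4/3| = 15/(3(3s + 3)) < 15/(3·3s) = (5/3)/s.
Thus |(-4s - 9)/(3s + 3) + 4/3| < ϵ whenever s > (5/3)/ϵ.
Take K = (5/3)/ϵ. If s > K then |(-4s - 9)/(3s + 3) + 4/3| < (5/3)/s < ϵ.

K = (5/3)/ϵ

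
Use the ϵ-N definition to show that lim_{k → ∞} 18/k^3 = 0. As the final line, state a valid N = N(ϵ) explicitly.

N = (18/ϵ)^{1/3}

Suppose ϵ > 0. For k ≥ 1, |18/k^3 − 0| = 18/k^3.
18/k^3 < ϵ ⇔ k^3 > 18/ϵ ⇔ k > (18/ϵ)^{1/3}.
Take N = (18/ϵ)^{1/3}. Then k > N implies 18/k^3 < ϵ.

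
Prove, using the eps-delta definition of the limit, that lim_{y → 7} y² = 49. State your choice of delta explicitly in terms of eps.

delta = min(2, eps/16)

Let eps > 0. We seek delta > 0 with 0 < |y − 7| < delta ⇒ |y² − 49| < eps.
Factor: y² − 49 = (y − 7)(y + 7), so |y² − 49| = |y − 7|·|y + 7|.
Impose delta ≤ 2 so that |y| < 9; then |y + 7| ≤ 16.
Hence |y² − 49| ≤ 16|y − 7|, which is < eps once |y − 7| < eps/16.
Take delta = min(2, eps/16). If 0 < |y − 7| < delta then both bounds hold and |y² − 49| ≤ 16|y − 7| < 16·(eps/16) = eps.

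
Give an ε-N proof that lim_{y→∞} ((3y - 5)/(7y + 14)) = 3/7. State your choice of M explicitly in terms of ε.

Let ε > 0 be given. We seek M > 0 such that y > M implies |(3y - 5)/(7y + 14) − (3/7)| < ε.
(3y - 5)/(7y + 14) − (3/7) = (7(3y - 5) − 3(7y + 14)) / (7(7y + 14)) = -77/(7(7y + 14)).
For y > 0 we have 7y + 14 > 7y, so |(3y - 5)/(7y + 14) − (3/7)| = 77/(7(7y + 14)) < 77/(7·7y) = (11/7)/y.
Thus |(3y - 5)/(7y + 14) − (3/7)| < ε whenever y > (11/7)/ε.
Take M = (11/7)/ε. If y > M then |(3y - 5)/(7y + 14) − (3/7)| < (11/7)/y < ε.

M = (11/7)/ε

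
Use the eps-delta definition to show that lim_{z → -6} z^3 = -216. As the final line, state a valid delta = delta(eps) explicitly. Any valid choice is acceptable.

delta = min(2, eps/148)

Let eps > 0 be given. We seek delta > 0 with 0 < |z + 6| < delta ⇒ |z^3 + 216| < eps.
Factor: z^3 + 216 = (z + 6)(z^2 - 6z + 36), so |z^3 + 216| = |z + 6|·|z^2 - 6z + 36|.
Impose delta ≤ 2 so that |z| < 8; then |z^2 - 6z + 36| ≤ 148.
Hence |z^3 + 216| ≤ 148|z + 6|, which is < eps once |z + 6| < eps/148.
Take delta = min(2, eps/148). If 0 < |z + 6| < delta then both bounds hold and |z^3 + 216| ≤ 148|z + 6| < 148·(eps/148) = eps.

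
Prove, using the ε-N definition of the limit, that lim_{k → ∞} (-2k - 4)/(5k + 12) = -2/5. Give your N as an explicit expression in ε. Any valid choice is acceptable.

Suppose ε > 0. For k ≥ 1, |(-2k - 4)/(5k + 12) + 2/5| = |4|/(5(5k + 12)) = 4/(5(5k + 12)).
Since 5k + 12 ≥ 5k for k ≥ 1, this is ≤ 4/(5·5k) = (4/25)/k.
So |(-2k - 4)/(5k + 12) + 2/5| < ε whenever k > (4/25)/ε.
Take N = (4/25)/ε. If k > N then |(-2k - 4)/(5k + 12) + 2/5| ≤ (4/25)/k < ε.

N = (4/25)/ε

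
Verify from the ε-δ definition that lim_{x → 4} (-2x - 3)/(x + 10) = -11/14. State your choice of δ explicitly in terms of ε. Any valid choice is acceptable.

Fix ε > 0. We want δ > 0 with 0 < |x − 4| < δ ⇒ |(-2x - 3)/(x + 10) + 11/14| < ε.
Combining over a common denominator, (-2x - 3)/(x + 10) + 11/14 = [(-2x - 3)·14 − (-11)·(x + 10)] / [14·(x + 10)] = -17(x − 4) / (14(x + 10)).
So |(-2x - 3)/(x + 10) + 11/14| = 17|x − 4| / (14·|x + 10|).
Restrict δ ≤ 7. Then |x − 4| < 7 gives |x + 10| = |(x − 4) + 14| ≥ 14 − 7 = 7.
Hence |(-2x - 3)/(x + 10) + 11/14| < 17|x − 4|/(14·7) = (17/98)|x − 4|, which is < ε once |x − 4| < (98/17)ε.
Take δ = min(7, (98/17)ε). Then 0 < |x − 4| < δ forces both bounds, so |(-2x - 3)/(x + 10) + 11/14| < ε.

δ = min(7, (98/17)ε)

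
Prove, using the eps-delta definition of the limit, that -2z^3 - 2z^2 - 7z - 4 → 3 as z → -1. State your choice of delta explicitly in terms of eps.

delta = min(1, eps/15)

Suppose eps > 0. We want delta > 0 such that 0 < |z + 1| < delta implies |(-2z^3 - 2z^2 - 7z - 4) − 3| < eps.
(-2z^3 - 2z^2 - 7z - 4) − 3 = -2z^3 - 2z^2 - 7z - 7 = (z + 1)(-2z^2 - 7).
So |(-2z^3 - 2z^2 - 7z - 4) − 3| = |z + 1|·|-2z^2 - 7|.
Assume first that |z + 1| < 1, so |z| < 2. Then |-2z^2 - 7| ≤ 2·2^2 + 7 = 15.
Hence |(-2z^3 - 2z^2 - 7z - 4) − 3| ≤ 15|z + 1| < eps provided |z + 1| < eps/15.
Take delta = min(1, eps/15). Then 0 < |z + 1| < delta gives both |z + 1| < 1 and |z + 1| < eps/15, so |(-2z^3 - 2z^2 - 7z - 4) − 3| < eps.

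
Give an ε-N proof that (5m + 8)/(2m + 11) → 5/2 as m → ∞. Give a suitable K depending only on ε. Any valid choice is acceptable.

Fix ε > 0. For m ≥ 1, |(5m + 8)/(2m + 11) − (5/2)| = |-39|/(2(2m + 11)) = 39/(2(2m + 11)).
Since 2m + 11 ≥ 2m for m ≥ 1, this is ≤ 39/(2·2m) = (39/4)/m.
So |(5m + 8)/(2m + 11) − (5/2)| < ε whenever m > (39/4)/ε.
Take K = (39/4)/ε. If m > K then |(5m + 8)/(2m + 11) − (5/2)| ≤ (39/4)/m < ε.

K = (39/4)/ε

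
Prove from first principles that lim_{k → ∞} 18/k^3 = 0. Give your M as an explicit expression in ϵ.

Fix ϵ > 0. For k ≥ 1, |18/k^3 − 0| = 18/k^3.
18/k^3 < ϵ ⇔ k^3 > 18/ϵ ⇔ k > (18/ϵ)^{1/3}.
Take M = (18/ϵ)^{1/3}. Then k > M implies 18/k^3 < ϵ.

M = (18/ϵ)^{1/3}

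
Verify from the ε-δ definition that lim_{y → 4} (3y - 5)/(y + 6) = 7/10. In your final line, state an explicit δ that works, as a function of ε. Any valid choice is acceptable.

δ = min(5, (50/23)ε)

Let ε > 0. We want δ > 0 with 0 < |y − 4| < δ ⇒ |(3y - 5)/(y + 6) − (7/10)| < ε.
Combining over a common denominator, (3y - 5)/(y + 6) − (7/10) = [(3y - 5)·10 − 7·(y + 6)] / [10·(y + 6)] = 23(y − 4) / (10(y + 6)).
So |(3y - 5)/(y + 6) − (7/10)| = 23|y − 4| / (10·|y + 6|).
Require δ ≤ 5, so |y + 6| ≥ |10| − |y − 4| > 10 − 5 = 5.
Hence |(3y - 5)/(y + 6) − (7/10)| < 23|y − 4|/(10·5) = (23/50)|y − 4|, which is < ε once |y − 4| < (50/23)ε.
Take δ = min(5, (50/23)ε). Then 0 < |y − 4| < δ forces both bounds, so |(3y - 5)/(y + 6) − (7/10)| < ε.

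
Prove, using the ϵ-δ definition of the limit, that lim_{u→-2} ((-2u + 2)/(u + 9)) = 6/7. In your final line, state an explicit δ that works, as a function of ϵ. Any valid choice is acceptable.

δ = min(7/2, (49/40)ϵ)

Let ϵ > 0 be given. We want δ > 0 with 0 < |u + 2| < δ ⇒ |(-2u + 2)/(u + 9) − (6/7)| < ϵ.
Combining over a common denominator, (-2u + 2)/(u + 9) − (6/7) = [(-2u + 2)·7 − 6·(u + 9)] / [7·(u + 9)] = -20(u + 2) / (7(u + 9)).
So |(-2u + 2)/(u + 9) − (6/7)| = 20|u + 2| / (7·|u + 9|).
Require δ ≤ 7/2, so |u + 9| ≥ |7| − |u + 2| > 7 − 7/2 = 7/2.
Hence |(-2u + 2)/(u + 9) − (6/7)| < 20|u + 2|/(7·(7/2)) = (40/49)|u + 2|, which is < ϵ once |u + 2| < (49/40)ϵ.
Take δ = min(7/2, (49/40)ϵ). Then 0 < |u + 2| < δ forces both bounds, so |(-2u + 2)/(u + 9) − (6/7)| < ϵ.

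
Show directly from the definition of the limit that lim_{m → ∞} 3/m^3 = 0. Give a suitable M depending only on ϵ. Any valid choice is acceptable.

M = (3/ϵ)^{1/3}

Let ϵ > 0. For m ≥ 1, |3/m^3 − 0| = 3/m^3.
3/m^3 < ϵ ⇔ m^3 > 3/ϵ ⇔ m > (3/ϵ)^{1/3}.
Take M = (3/ϵ)^{1/3}. Then m > M implies 3/m^3 < ϵ.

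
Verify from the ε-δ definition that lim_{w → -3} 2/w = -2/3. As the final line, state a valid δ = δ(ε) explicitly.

Suppose ε > 0. We seek δ > 0 such that 0 < |w + 3| < δ implies |2/w + 2/3| < ε.
|2/w + 2/3| = 2·|-3 − w|/(3·|w|) = 2|w + 3|/(3|w|).
Restrict δ ≤ 3/2. Then |w + 3| < 3/2 gives |w| > 3/2, so 3|w| > 9/2.
Then |2/w + 2/3| < 2|w + 3|/(9/2), which is < ε when |w + 3| < (9/4)ε.
Take δ = min(3/2, (9/4)ε). Then 0 < |w + 3| < δ gives both |w + 3| < 3/2 and |w + 3| < (9/4)ε, so |2/w + 2/3| < ε.

δ = min(3/2, (9/4)ε)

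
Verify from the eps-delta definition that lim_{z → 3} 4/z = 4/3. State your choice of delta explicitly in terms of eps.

Suppose eps > 0. We seek delta > 0 such that 0 < |z − 3| < delta implies |4/z − (4/3)| < eps.
|4/z − (4/3)| = 4·|3 − z|/(3·|z|) = 4|z − 3|/(3|z|).
Restrict delta ≤ 3/2. Then |z − 3| < 3/2 gives |z| > 3/2, so 3|z| > 9/2.
Then |4/z − (4/3)| < 4|z − 3|/(9/2), which is < eps when |z − 3| < (9/8)eps.
Take delta = min(3/2, (9/8)eps). Then 0 < |z − 3| < delta gives both |z − 3| < 3/2 and |z − 3| < (9/8)eps, so |4/z − (4/3)| < eps.

delta = min(3/2, (9/8)eps)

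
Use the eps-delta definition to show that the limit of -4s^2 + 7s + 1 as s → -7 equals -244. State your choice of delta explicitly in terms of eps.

Let eps > 0 be given. We want delta > 0 such that 0 < |s + 7| < delta implies |(-4s^2 + 7s + 1) + 244| < eps.
(-4s^2 + 7s + 1) + 244 = -4s^2 + 7s + 245 = (s + 7)(-4s + 35).
So |(-4s^2 + 7s + 1) + 244| = |s + 7|·|-4s + 35|.
Assume first that |s + 7| < 1, so |s| < 8. Then |-4s + 35| ≤ 4·8 + 35 = 67.
Hence |(-4s^2 + 7s + 1) + 244| ≤ 67|s + 7| < eps provided |s + 7| < eps/67.
Choosing delta = min(1, eps/67) ensures both conditions, hence |(-4s^2 + 7s + 1) + 244| < eps.

delta = min(1, eps/67)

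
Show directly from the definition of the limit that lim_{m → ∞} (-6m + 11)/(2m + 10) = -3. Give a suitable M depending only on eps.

Let eps > 0. For m ≥ 1, |(-6m + 11)/(2m + 10) + 3| = |82|/(2(2m + 10)) = 82/(2(2m + 10)).
Since 2m + 10 ≥ 2m for m ≥ 1, this is ≤ 82/(2·2m) = (41/2)/m.
So |(-6m + 11)/(2m + 10) + 3| < eps whenever m > (41/2)/eps.
Take M = (41/2)/eps. If m > M then |(-6m + 11)/(2m + 10) + 3| ≤ (41/2)/m < eps.

M = (41/2)/eps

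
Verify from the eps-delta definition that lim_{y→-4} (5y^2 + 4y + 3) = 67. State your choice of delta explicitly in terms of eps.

delta = min(1, eps/41)

Fix eps > 0. We want delta > 0 such that 0 < |y + 4| < delta implies |(5y^2 + 4y + 3) − 67| < eps.
(5y^2 + 4y + 3) − 67 = 5y^2 + 4y - 64 = (y + 4)(5y - 16).
So |(5y^2 + 4y + 3) − 67| = |y + 4|·|5y - 16|.
Require delta ≤ 1. Then |y + 4| < 1 gives |y| < 5, and by the triangle inequality |5y - 16| ≤ 5·5 + 16 = 41.
Hence |(5y^2 + 4y + 3) − 67| ≤ 41|y + 4| < eps provided |y + 4| < eps/41.
Choosing delta = min(1, eps/41) ensures both conditions, hence |(5y^2 + 4y + 3) − 67| < eps.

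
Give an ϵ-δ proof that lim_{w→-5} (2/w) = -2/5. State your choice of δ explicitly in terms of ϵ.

Let ϵ > 0 be given. We seek δ > 0 such that 0 < |w + 5| < δ implies |2/w + 2/5| < ϵ.
|2/w + 2/5| = 2·|-5 − w|/(5·|w|) = 2|w + 5|/(5|w|).
Restrict δ ≤ 5/2. Then |w + 5| < 5/2 gives |w| > 5/2, so 5|w| > 25/2.
Then |2/w + 2/5| < 2|w + 5|/(25/2), which is < ϵ when |w + 5| < (25/4)ϵ.
Take δ = min(5/2, (25/4)ϵ). Then 0 < |w + 5| < δ gives both |w + 5| < 5/2 and |w + 5| < (25/4)ϵ, so |2/w + 2/5| < ϵ.

δ = min(5/2, (25/4)ϵ)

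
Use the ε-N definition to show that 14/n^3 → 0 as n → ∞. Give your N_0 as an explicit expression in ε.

Fix ε > 0. For n ≥ 1, |14/n^3 − 0| = 14/n^3.
14/n^3 < ε ⇔ n^3 > 14/ε ⇔ n > (14/ε)^{1/3}.
Take N_0 = (14/ε)^{1/3}. Then n > N_0 implies 14/n^3 < ε.

N_0 = (14/ε)^{1/3}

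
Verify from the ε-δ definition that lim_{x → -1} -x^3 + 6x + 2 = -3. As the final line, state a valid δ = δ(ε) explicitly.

δ = min(2, ε/17)

Let ε > 0 be given. We want δ > 0 such that 0 < |x + 1| < δ implies |(-x^3 + 6x + 2) + 3| < ε.
(-x^3 + 6x + 2) + 3 = -x^3 + 6x + 5 = (x + 1)(-x^2 + x + 5).
So |(-x^3 + 6x + 2) + 3| = |x + 1|·|-x^2 + x + 5|.
Assume first that |x + 1| < 2, so |x| < 3. Then |-x^2 + x + 5| ≤ 3^2 + 3 + 5 = 17.
Hence |(-x^3 + 6x + 2) + 3| ≤ 17|x + 1| < ε provided |x + 1| < ε/17.
Take δ = min(2, ε/17). Then 0 < |x + 1| < δ gives both |x + 1| < 2 and |x + 1| < ε/17, so |(-x^3 + 6x + 2) + 3| < ε.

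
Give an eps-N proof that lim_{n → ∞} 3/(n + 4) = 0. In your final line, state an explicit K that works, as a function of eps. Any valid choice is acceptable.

K = 3/eps

Fix eps > 0. For n ≥ 1, |3/(n + 4) − 0| = 3/(n + 4) ≤ 3/n.
We need 3/n < eps, i.e. n > 3/eps.
Take K = 3/eps. If n > K then |3/(n + 4)| ≤ 3/n < eps.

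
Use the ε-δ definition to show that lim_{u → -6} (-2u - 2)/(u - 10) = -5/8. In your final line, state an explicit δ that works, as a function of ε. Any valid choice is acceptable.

δ = min(8, (64/11)ε)

Let ε > 0 be given. We want δ > 0 with 0 < |u + 6| < δ ⇒ |(-2u - 2)/(u - 10) + 5/8| < ε.
Combining over a common denominator, (-2u - 2)/(u - 10) + 5/8 = [(-2u - 2)·(-16) − 10·(u - 10)] / [(-16)·(u - 10)] = 22(u + 6) / ((-16)(u - 10)).
So |(-2u - 2)/(u - 10) + 5/8| = 22|u + 6| / (16·|u − 10|).
Restrict δ ≤ 8. Then |u + 6| < 8 gives |u − 10| = |(u + 6) + (-16)| ≥ 16 − 8 = 8.
Hence |(-2u - 2)/(u - 10) + 5/8| < 22|u + 6|/(16·8) = (11/64)|u + 6|, which is < ε once |u + 6| < (64/11)ε.
Take δ = min(8, (64/11)ε). Then 0 < |u + 6| < δ forces both bounds, so |(-2u - 2)/(u - 10) + 5/8| < ε.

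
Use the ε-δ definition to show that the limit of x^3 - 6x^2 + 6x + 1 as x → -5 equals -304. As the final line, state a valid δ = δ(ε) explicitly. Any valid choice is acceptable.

δ = min(2, ε/187)

Fix ε > 0. We want δ > 0 such that 0 < |x + 5| < δ implies |(x^3 - 6x^2 + 6x + 1) + 304| < ε.
(x^3 - 6x^2 + 6x + 1) + 304 = x^3 - 6x^2 + 6x + 305 = (x + 5)(x^2 - 11x + 61).
So |(x^3 - 6x^2 + 6x + 1) + 304| = |x + 5|·|x^2 - 11x + 61|.
Require δ ≤ 2. Then |x + 5| < 2 gives |x| < 7, and by the triangle inequality |x^2 - 11x + 61| ≤ 7^2 + 11·7 + 61 = 187.
Hence |(x^3 - 6x^2 + 6x + 1) + 304| ≤ 187|x + 5| < ε provided |x + 5| < ε/187.
Choosing δ = min(2, ε/187) ensures both conditions, hence |(x^3 - 6x^2 + 6x + 1) + 304| < ε.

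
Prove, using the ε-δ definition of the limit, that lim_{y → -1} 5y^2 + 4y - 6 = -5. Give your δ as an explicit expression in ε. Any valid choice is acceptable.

δ = min(1, ε/11)

Let ε > 0 be given. We want δ > 0 such that 0 < |y + 1| < δ implies |(5y^2 + 4y - 6) + 5| < ε.
(5y^2 + 4y - 6) + 5 = 5y^2 + 4y - 1 = (y + 1)(5y - 1).
So |(5y^2 + 4y - 6) + 5| = |y + 1|·|5y - 1|.
Assume first that |y + 1| < 1, so |y| < 2. Then |5y - 1| ≤ 5·2 + 1 = 11.
Hence |(5y^2 + 4y - 6) + 5| ≤ 11|y + 1| < ε provided |y + 1| < ε/11.
Choosing δ = min(1, ε/11) ensures both conditions, hence |(5y^2 + 4y - 6) + 5| < ε.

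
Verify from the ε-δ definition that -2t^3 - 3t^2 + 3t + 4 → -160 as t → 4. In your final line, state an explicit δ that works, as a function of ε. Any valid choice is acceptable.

δ = min(1, ε/146)

Let ε > 0. We want δ > 0 such that 0 < |t − 4| < δ implies |(-2t^3 - 3t^2 + 3t + 4) + 160| < ε.
(-2t^3 - 3t^2 + 3t + 4) + 160 = -2t^3 - 3t^2 + 3t + 164 = (t − 4)(-2t^2 - 11t - 41).
So |(-2t^3 - 3t^2 + 3t + 4) + 160| = |t − 4|·|-2t^2 - 11t - 41|.
Assume first that |t − 4| < 1, so |t| < 5. Then |-2t^2 - 11t - 41| ≤ 2·5^2 + 11·5 + 41 = 146.
Hence |(-2t^3 - 3t^2 + 3t + 4) + 160| ≤ 146|t − 4| < ε provided |t − 4| < ε/146.
Take δ = min(1, ε/146). Then 0 < |t − 4| < δ gives both |t − 4| < 1 and |t − 4| < ε/146, so |(-2t^3 - 3t^2 + 3t + 4) + 160| < ε.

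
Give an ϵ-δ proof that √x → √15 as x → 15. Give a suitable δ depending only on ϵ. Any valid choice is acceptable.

Let ϵ > 0 be given. We want δ > 0 such that 0 < |x − 15| < δ implies |√x − √15| < ϵ.
Rationalise: √x − √15 = (x − 15)/(√x + √15), so |√x − √15| = |x − 15|/(√x + √15).
Restrict δ ≤ 15 so that |x − 15| < 15 forces x > 0, and then √x + √15 > √15.
Hence |√x − √15| < |x − 15|/√15, which is < ϵ once |x − 15| < √15·ϵ.
Take δ = min(15, √15·ϵ). If 0 < |x − 15| < δ then x > 0 and |√x − √15| < |x − 15|/√15 < ϵ.

δ = min(15, √15·ϵ)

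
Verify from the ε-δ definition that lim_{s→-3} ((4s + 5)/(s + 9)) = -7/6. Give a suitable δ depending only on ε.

Suppose ε > 0. We want δ > 0 with 0 < |s + 3| < δ ⇒ |(4s + 5)/(s + 9) + 7/6| < ε.
Combining over a common denominator, (4s + 5)/(s + 9) + 7/6 = [(4s + 5)·6 − (-7)·(s + 9)] / [6·(s + 9)] = 31(s + 3) / (6(s + 9)).
So |(4s + 5)/(s + 9) + 7/6| = 31|s + 3| / (6·|s + 9|).
Restrict δ ≤ 3. Then |s + 3| < 3 gives |s + 9| = |(s + 3) + 6| ≥ 6 − 3 = 3.
Hence |(4s + 5)/(s + 9) + 7/6| < 31|s + 3|/(6·3) = (31/18)|s + 3|, which is < ε once |s + 3| < (18/31)ε.
Take δ = min(3, (18/31)ε). Then 0 < |s + 3| < δ forces both bounds, so |(4s + 5)/(s + 9) + 7/6| < ε.

δ = min(3, (18/31)ε)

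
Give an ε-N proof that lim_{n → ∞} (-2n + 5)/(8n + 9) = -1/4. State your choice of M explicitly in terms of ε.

M = (29/32)/ε

Fix ε > 0. For n ≥ 1, |(-2n + 5)/(8n + 9) + 1/4| = |58|/(8(8n + 9)) = 58/(8(8n + 9)).
Since 8n + 9 ≥ 8n for n ≥ 1, this is ≤ 58/(8·8n) = (29/32)/n.
So |(-2n + 5)/(8n + 9) + 1/4| < ε whenever n > (29/32)/ε.
Take M = (29/32)/ε. If n > M then |(-2n + 5)/(8n + 9) + 1/4| ≤ (29/32)/n < ε.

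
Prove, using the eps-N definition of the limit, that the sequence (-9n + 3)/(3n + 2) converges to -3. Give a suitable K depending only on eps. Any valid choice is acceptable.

Fix eps > 0. For n ≥ 1, |(-9n + 3)/(3n + 2) + 3| = |27|/(3(3n + 2)) = 27/(3(3n + 2)).
Since 3n + 2 ≥ 3n for n ≥ 1, this is ≤ 27/(3·3n) = 3/n.
So |(-9n + 3)/(3n + 2) + 3| < eps whenever n > 3/eps.
Take K = 3/eps. If n > K then |(-9n + 3)/(3n + 2) + 3| ≤ 3/n < eps.

K = 3/eps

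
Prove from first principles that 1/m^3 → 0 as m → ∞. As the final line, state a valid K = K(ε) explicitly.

K = (1/ε)^{1/3}

Suppose ε > 0. For m ≥ 1, |1/m^3 − 0| = 1/m^3.
1/m^3 < ε ⇔ m^3 > 1/ε ⇔ m > (1/ε)^{1/3}.
Take K = (1/ε)^{1/3}. Then m > K implies 1/m^3 < ε.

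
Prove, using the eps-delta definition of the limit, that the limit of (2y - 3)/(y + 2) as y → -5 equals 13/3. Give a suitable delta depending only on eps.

delta = min(3/2, (9/14)eps)

Suppose eps > 0. We want delta > 0 with 0 < |y + 5| < delta ⇒ |(2y - 3)/(y + 2) − (13/3)| < eps.
Combining over a common denominator, (2y - 3)/(y + 2) − (13/3) = [(2y - 3)·(-3) − (-13)·(y + 2)] / [(-3)·(y + 2)] = 7(y + 5) / ((-3)(y + 2)).
So |(2y - 3)/(y + 2) − (13/3)| = 7|y + 5| / (3·|y + 2|).
Require delta ≤ 3/2, so |y + 2| ≥ |-3| − |y + 5| > 3 − 3/2 = 3/2.
Hence |(2y - 3)/(y + 2) − (13/3)| < 7|y + 5|/(3·(3/2)) = (14/9)|y + 5|, which is < eps once |y + 5| < (9/14)eps.
Take delta = min(3/2, (9/14)eps). Then 0 < |y + 5| < delta forces both bounds, so |(2y - 3)/(y + 2) − (13/3)| < eps.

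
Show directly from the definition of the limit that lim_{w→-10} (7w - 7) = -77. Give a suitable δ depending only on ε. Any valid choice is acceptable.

δ = ε/7

Fix ε > 0. We need δ > 0 so that 0 < |w + 10| < δ implies |(7w - 7) + 77| < ε.
|(7w - 7) + 77| = |7w + 70| = 7|w + 10|.
So 7|w + 10| < ε exactly when |w + 10| < ε/7.
Choosing δ = ε/7 gives |(7w - 7) + 77| = 7|w + 10| < ε whenever |w + 10| < δ.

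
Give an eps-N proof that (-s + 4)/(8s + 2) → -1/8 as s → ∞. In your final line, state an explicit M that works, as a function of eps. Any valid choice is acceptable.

M = (17/32)/eps

Let eps > 0. We seek M > 0 such that s > M implies |(-s + 4)/(8s + 2) + 1/8| < eps.
(-s + 4)/(8s + 2) + 1/8 = (8(-s + 4) − (-1)(8s + 2)) / (8(8s + 2)) = 34/(8(8s + 2)).
For s > 0 we have 8s + 2 > 8s, so |(-s + 4)/(8s + 2) + 1/8| = 34/(8(8s + 2)) < 34/(8·8s) = (17/32)/s.
Thus |(-s + 4)/(8s + 2) + 1/8| < eps whenever s > (17/32)/eps.
Take M = (17/32)/eps. If s > M then |(-s + 4)/(8s + 2) + 1/8| < (17/32)/s < eps.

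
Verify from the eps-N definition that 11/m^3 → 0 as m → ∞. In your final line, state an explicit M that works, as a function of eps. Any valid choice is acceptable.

M = (11/eps)^{1/3}

Fix eps > 0. For m ≥ 1, |11/m^3 − 0| = 11/m^3.
11/m^3 < eps ⇔ m^3 > 11/eps ⇔ m > (11/eps)^{1/3}.
Take M = (11/eps)^{1/3}. Then m > M implies 11/m^3 < eps.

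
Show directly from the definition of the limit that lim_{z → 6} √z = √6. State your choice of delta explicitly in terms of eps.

delta = min(6, √6·eps)

Suppose eps > 0. We want delta > 0 such that 0 < |z − 6| < delta implies |√z − √6| < eps.
Rationalise: √z − √6 = (z − 6)/(√z + √6), so |√z − √6| = |z − 6|/(√z + √6).
Restrict delta ≤ 6 so that |z − 6| < 6 forces z > 0, and then √z + √6 > √6.
Hence |√z − √6| < |z − 6|/√6, which is < eps once |z − 6| < √6·eps.
Take delta = min(6, √6·eps). If 0 < |z − 6| < delta then z > 0 and |√z − √6| < |z − 6|/√6 < eps.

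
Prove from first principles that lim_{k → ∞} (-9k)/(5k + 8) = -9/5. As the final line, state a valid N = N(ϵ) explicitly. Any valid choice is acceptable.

N = (72/25)/ϵ

Suppose ϵ > 0. For k ≥ 1, |(-9k)/(5k + 8) + 9/5| = |72|/(5(5k + 8)) = 72/(5(5k + 8)).
Since 5k + 8 ≥ 5k for k ≥ 1, this is ≤ 72/(5·5k) = (72/25)/k.
So |(-9k)/(5k + 8) + 9/5| < ϵ whenever k > (72/25)/ϵ.
Take N = (72/25)/ϵ. If k > N then |(-9k)/(5k + 8) + 9/5| ≤ (72/25)/k < ϵ.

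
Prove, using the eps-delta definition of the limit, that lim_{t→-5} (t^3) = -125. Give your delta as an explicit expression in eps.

Let eps > 0 be given. We seek delta > 0 with 0 < |t + 5| < delta ⇒ |t^3 + 125| < eps.
Factor: t^3 + 125 = (t + 5)(t^2 - 5t + 25), so |t^3 + 125| = |t + 5|·|t^2 - 5t + 25|.
Impose delta ≤ 1 so that |t| < 6; then |t^2 - 5t + 25| ≤ 91.
Hence |t^3 + 125| ≤ 91|t + 5|, which is < eps once |t + 5| < eps/91.
Take delta = min(1, eps/91). If 0 < |t + 5| < delta then both bounds hold and |t^3 + 125| ≤ 91|t + 5| < 91·(eps/91) = eps.

delta = min(1, eps/91)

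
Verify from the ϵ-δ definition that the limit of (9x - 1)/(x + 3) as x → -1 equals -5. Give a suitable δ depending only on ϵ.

δ = min(1, (1/14)ϵ)

Let ϵ > 0. We want δ > 0 with 0 < |x + 1| < δ ⇒ |(9x - 1)/(x + 3) + 5| < ϵ.
Combining over a common denominator, (9x - 1)/(x + 3) + 5 = [(9x - 1)·2 − (-10)·(x + 3)] / [2·(x + 3)] = 28(x + 1) / (2(x + 3)).
So |(9x - 1)/(x + 3) + 5| = 28|x + 1| / (2·|x + 3|).
Require δ ≤ 1, so |x + 3| ≥ |2| − |x + 1| > 2 − 1 = 1.
Hence |(9x - 1)/(x + 3) + 5| < 28|x + 1|/(2·1) = 14|x + 1|, which is < ϵ once |x + 1| < (1/14)ϵ.
Take δ = min(1, (1/14)ϵ). Then 0 < |x + 1| < δ forces both bounds, so |(9x - 1)/(x + 3) + 5| < ϵ.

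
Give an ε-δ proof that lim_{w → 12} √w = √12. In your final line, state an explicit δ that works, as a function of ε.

δ = min(12, √12·ε)

Let ε > 0. We want δ > 0 such that 0 < |w − 12| < δ implies |√w − √12| < ε.
Multiplying by the conjugate, |√w − √12| = |w − 12|/(√w + √12).
Restrict δ ≤ 12 so that |w − 12| < 12 forces w > 0, and then √w + √12 > √12.
Hence |√w − √12| < |w − 12|/√12, which is < ε once |w − 12| < √12·ε.
Take δ = min(12, √12·ε). If 0 < |w − 12| < δ then w > 0 and |√w − √12| < |w − 12|/√12 < ε.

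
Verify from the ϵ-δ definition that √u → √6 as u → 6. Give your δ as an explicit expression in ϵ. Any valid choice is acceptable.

δ = min(6, √6·ϵ)

Let ϵ > 0 be given. We want δ > 0 such that 0 < |u − 6| < δ implies |√u − √6| < ϵ.
Multiplying by the conjugate, |√u − √6| = |u − 6|/(√u + √6).
Restrict δ ≤ 6 so that |u − 6| < 6 forces u > 0, and then √u + √6 > √6.
Hence |√u − √6| < |u − 6|/√6, which is < ϵ once |u − 6| < √6·ϵ.
Take δ = min(6, √6·ϵ). If 0 < |u − 6| < δ then u > 0 and |√u − √6| < |u − 6|/√6 < ϵ.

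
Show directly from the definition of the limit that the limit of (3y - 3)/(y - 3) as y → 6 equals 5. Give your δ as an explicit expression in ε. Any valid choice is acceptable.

δ = min(3/2, (3/4)ε)

Let ε > 0. We want δ > 0 with 0 < |y − 6| < δ ⇒ |(3y - 3)/(y - 3) − 5| < ε.
Combining over a common denominator, (3y - 3)/(y - 3) − 5 = [(3y - 3)·3 − 15·(y - 3)] / [3·(y - 3)] = -6(y − 6) / (3(y - 3)).
So |(3y - 3)/(y - 3) − 5| = 6|y − 6| / (3·|y − 3|).
Restrict δ ≤ 3/2. Then |y − 6| < 3/2 gives |y − 3| = |(y − 6) + 3| ≥ 3 − 3/2 = 3/2.
Hence |(3y - 3)/(y - 3) − 5| < 6|y − 6|/(3·(3/2)) = (4/3)|y − 6|, which is < ε once |y − 6| < (3/4)ε.
Take δ = min(3/2, (3/4)ε). Then 0 < |y − 6| < δ forces both bounds, so |(3y - 3)/(y - 3) − 5| < ε.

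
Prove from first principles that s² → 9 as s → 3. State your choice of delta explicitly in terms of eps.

delta = min(1, eps/7)

Let eps > 0 be given. We seek delta > 0 with 0 < |s − 3| < delta ⇒ |s² − 9| < eps.
Factor: s² − 9 = (s − 3)(s + 3), so |s² − 9| = |s − 3|·|s + 3|.
Restrict delta ≤ 1. Then |s − 3| < 1 gives |s| < 4, so by the triangle inequality |s + 3| ≤ 4 + 3 = 7.
Hence |s² − 9| ≤ 7|s − 3|, which is < eps once |s − 3| < eps/7.
Take delta = min(1, eps/7). If 0 < |s − 3| < delta then both bounds hold and |s² − 9| ≤ 7|s − 3| < 7·(eps/7) = eps.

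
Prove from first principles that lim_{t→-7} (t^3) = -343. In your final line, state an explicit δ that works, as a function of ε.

δ = min(1, ε/169)

Let ε > 0. We seek δ > 0 with 0 < |t + 7| < δ ⇒ |t^3 + 343| < ε.
Factor: t^3 + 343 = (t + 7)(t^2 - 7t + 49), so |t^3 + 343| = |t + 7|·|t^2 - 7t + 49|.
Restrict δ ≤ 1. Then |t + 7| < 1 gives |t| < 8, so by the triangle inequality |t^2 - 7t + 49| ≤ 8^2 + 7·8 + 49 = 169.
Hence |t^3 + 343| ≤ 169|t + 7|, which is < ε once |t + 7| < ε/169.
Take δ = min(1, ε/169). If 0 < |t + 7| < δ then both bounds hold and |t^3 + 343| ≤ 169|t + 7| < 169·(ε/169) = ε.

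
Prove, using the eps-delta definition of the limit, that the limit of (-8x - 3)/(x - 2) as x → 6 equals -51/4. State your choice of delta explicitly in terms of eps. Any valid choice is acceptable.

Fix eps > 0. We want delta > 0 with 0 < |x − 6| < delta ⇒ |(-8x - 3)/(x - 2) + 51/4| < eps.
Combining over a common denominator, (-8x - 3)/(x - 2) + 51/4 = [(-8x - 3)·4 − (-51)·(x - 2)] / [4·(x - 2)] = 19(x − 6) / (4(x - 2)).
So |(-8x - 3)/(x - 2) + 51/4| = 19|x − 6| / (4·|x − 2|).
Restrict delta ≤ 2. Then |x − 6| < 2 gives |x − 2| = |(x − 6) + 4| ≥ 4 − 2 = 2.
Hence |(-8x - 3)/(x - 2) + 51/4| < 19|x − 6|/(4·2) = (19/8)|x − 6|, which is < eps once |x − 6| < (8/19)eps.
Take delta = min(2, (8/19)eps). Then 0 < |x − 6| < delta forces both bounds, so |(-8x - 3)/(x - 2) + 51/4| < eps.

delta = min(2, (8/19)eps)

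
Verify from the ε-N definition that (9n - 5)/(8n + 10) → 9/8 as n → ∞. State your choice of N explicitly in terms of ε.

Fix ε > 0. For n ≥ 1, |(9n - 5)/(8n + 10) − (9/8)| = |-130|/(8(8n + 10)) = 130/(8(8n + 10)).
Since 8n + 10 ≥ 8n for n ≥ 1, this is ≤ 130/(8·8n) = (65/32)/n.
So |(9n - 5)/(8n + 10) − (9/8)| < ε whenever n > (65/32)/ε.
Take N = (65/32)/ε. If n > N then |(9n - 5)/(8n + 10) − (9/8)| ≤ (65/32)/n < ε.

N = (65/32)/ε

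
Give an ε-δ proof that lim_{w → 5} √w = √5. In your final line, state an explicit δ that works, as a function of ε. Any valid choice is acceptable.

δ = min(5, √5·ε)

Let ε > 0. We want δ > 0 such that 0 < |w − 5| < δ implies |√w − √5| < ε.
Rationalise: √w − √5 = (w − 5)/(√w + √5), so |√w − √5| = |w − 5|/(√w + √5).
Restrict δ ≤ 5 so that |w − 5| < 5 forces w > 0, and then √w + √5 > √5.
Hence |√w − √5| < |w − 5|/√5, which is < ε once |w − 5| < √5·ε.
Take δ = min(5, √5·ε). If 0 < |w − 5| < δ then w > 0 and |√w − √5| < |w − 5|/√5 < ε.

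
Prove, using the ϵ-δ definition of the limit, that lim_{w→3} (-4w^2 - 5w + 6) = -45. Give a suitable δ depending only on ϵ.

Fix ϵ > 0. We want δ > 0 such that 0 < |w − 3| < δ implies |(-4w^2 - 5w + 6) + 45| < ϵ.
(-4w^2 - 5w + 6) + 45 = -4w^2 - 5w + 51 = (w − 3)(-4w - 17).
So |(-4w^2 - 5w + 6) + 45| = |w − 3|·|-4w - 17|.
Assume first that |w − 3| < 1, so |w| < 4. Then |-4w - 17| ≤ 4·4 + 17 = 33.
Hence |(-4w^2 - 5w + 6) + 45| ≤ 33|w − 3| < ϵ provided |w − 3| < ϵ/33.
Take δ = min(1, ϵ/33). Then 0 < |w − 3| < δ gives both |w − 3| < 1 and |w − 3| < ϵ/33, so |(-4w^2 - 5w + 6) + 45| < ϵ.

δ = min(1, ϵ/33)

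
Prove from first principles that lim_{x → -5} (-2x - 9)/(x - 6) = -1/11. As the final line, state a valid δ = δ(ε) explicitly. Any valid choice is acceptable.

δ = min(11/2, (121/42)ε)

Let ε > 0 be given. We want δ > 0 with 0 < |x + 5| < δ ⇒ |(-2x - 9)/(x - 6) + 1/11| < ε.
Combining over a common denominator, (-2x - 9)/(x - 6) + 1/11 = [(-2x - 9)·(-11) − 1·(x - 6)] / [(-11)·(x - 6)] = 21(x + 5) / ((-11)(x - 6)).
So |(-2x - 9)/(x - 6) + 1/11| = 21|x + 5| / (11·|x − 6|).
Require δ ≤ 11/2, so |x − 6| ≥ |-11| − |x + 5| > 11 − 11/2 = 11/2.
Hence |(-2x - 9)/(x - 6) + 1/11| < 21|x + 5|/(11·(11/2)) = (42/121)|x + 5|, which is < ε once |x + 5| < (121/42)ε.
Take δ = min(11/2, (121/42)ε). Then 0 < |x + 5| < δ forces both bounds, so |(-2x - 9)/(x - 6) + 1/11| < ε.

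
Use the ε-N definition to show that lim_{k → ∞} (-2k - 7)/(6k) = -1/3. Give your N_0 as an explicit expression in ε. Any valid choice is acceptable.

Suppose ε > 0. For k ≥ 1, |(-2k - 7)/(6k) + 1/3| = |-42|/(6(6k)) = 42/(6(6k)).
Since 6k ≥ 6k for k ≥ 1, this is ≤ 42/(6·6k) = (7/6)/k.
So |(-2k - 7)/(6k) + 1/3| < ε whenever k > (7/6)/ε.
Take N_0 = (7/6)/ε. If k > N_0 then |(-2k - 7)/(6k) + 1/3| ≤ (7/6)/k < ε.

N_0 = (7/6)/ε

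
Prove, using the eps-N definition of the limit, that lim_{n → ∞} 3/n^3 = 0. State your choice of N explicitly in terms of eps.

Fix eps > 0. For n ≥ 1, |3/n^3 − 0| = 3/n^3.
3/n^3 < eps ⇔ n^3 > 3/eps ⇔ n > (3/eps)^{1/3}.
Take N = (3/eps)^{1/3}. Then n > N implies 3/n^3 < eps.

N = (3/eps)^{1/3}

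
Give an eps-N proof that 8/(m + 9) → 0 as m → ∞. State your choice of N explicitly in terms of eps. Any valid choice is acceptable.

N = 8/eps

Suppose eps > 0. For m ≥ 1, |8/(m + 9) − 0| = 8/(m + 9) ≤ 8/m.
We need 8/m < eps, i.e. m > 8/eps.
Take N = 8/eps. If m > N then |8/(m + 9)| ≤ 8/m < eps.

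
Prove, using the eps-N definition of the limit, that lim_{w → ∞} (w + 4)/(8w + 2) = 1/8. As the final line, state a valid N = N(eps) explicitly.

Suppose eps > 0. We seek N > 0 such that w > N implies |(w + 4)/(8w + 2) − (1/8)| < eps.
(w + 4)/(8w + 2) − (1/8) = (8(w + 4) − (8w + 2)) / (8(8w + 2)) = 30/(8(8w + 2)).
For w > 0 we have 8w + 2 > 8w, so |(w + 4)/(8w + 2) − (1/8)| = 30/(8(8w + 2)) < 30/(8·8w) = (15/32)/w.
Thus |(w + 4)/(8w + 2) − (1/8)| < eps whenever w > (15/32)/eps.
Take N = (15/32)/eps. If w > N then |(w + 4)/(8w + 2) − (1/8)| < (15/32)/w < eps.

N = (15/32)/eps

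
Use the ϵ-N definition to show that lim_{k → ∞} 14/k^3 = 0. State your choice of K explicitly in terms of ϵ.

Let ϵ > 0 be given. For k ≥ 1, |14/k^3 − 0| = 14/k^3.
14/k^3 < ϵ ⇔ k^3 > 14/ϵ ⇔ k > (14/ϵ)^{1/3}.
Take K = (14/ϵ)^{1/3}. Then k > K implies 14/k^3 < ϵ.

K = (14/ϵ)^{1/3}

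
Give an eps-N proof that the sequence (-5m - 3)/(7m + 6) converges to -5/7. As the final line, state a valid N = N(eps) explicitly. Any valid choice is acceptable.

Suppose eps > 0. For m ≥ 1, |(-5m - 3)/(7m + 6) + 5/7| = |9|/(7(7m + 6)) = 9/(7(7m + 6)).
Since 7m + 6 ≥ 7m for m ≥ 1, this is ≤ 9/(7·7m) = (9/49)/m.
So |(-5m - 3)/(7m + 6) + 5/7| < eps whenever m > (9/49)/eps.
Take N = (9/49)/eps. If m > N then |(-5m - 3)/(7m + 6) + 5/7| ≤ (9/49)/m < eps.

N = (9/49)/eps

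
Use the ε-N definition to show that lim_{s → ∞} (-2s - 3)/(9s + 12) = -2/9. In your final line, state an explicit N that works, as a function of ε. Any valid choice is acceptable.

N = (1/27)/ε

Let ε > 0 be given. We seek N > 0 such that s > N implies |(-2s - 3)/(9s + 12) + 2/9| < ε.
(-2s - 3)/(9s + 12) + 2/9 = (9(-2s - 3) − (-2)(9s + 12)) / (9(9s + 12)) = -3/(9(9s + 12)).
For s > 0 we have 9s + 12 > 9s, so |(-2s - 3)/(9s + 12) + 2/9| = 3/(9(9s + 12)) < 3/(9·9s) = (1/27)/s.
Thus |(-2s - 3)/(9s + 12) + 2/9| < ε whenever s > (1/27)/ε.
Take N = (1/27)/ε. If s > N then |(-2s - 3)/(9s + 12) + 2/9| < (1/27)/s < ε.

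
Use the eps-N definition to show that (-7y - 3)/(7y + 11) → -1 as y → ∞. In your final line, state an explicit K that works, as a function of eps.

K = (8/7)/eps

Suppose eps > 0. We seek K > 0 such that y > K implies |(-7y - 3)/(7y + 11) + 1| < eps.
(-7y - 3)/(7y + 11) + 1 = (7(-7y - 3) − (-7)(7y + 11)) / (7(7y + 11)) = 56/(7(7y + 11)).
For y > 0 we have 7y + 11 > 7y, so |(-7y - 3)/(7y + 11) + 1| = 56/(7(7y + 11)) < 56/(7·7y) = (8/7)/y.
Thus |(-7y - 3)/(7y + 11) + 1| < eps whenever y > (8/7)/eps.
Take K = (8/7)/eps. If y > K then |(-7y - 3)/(7y + 11) + 1| < (8/7)/y < eps.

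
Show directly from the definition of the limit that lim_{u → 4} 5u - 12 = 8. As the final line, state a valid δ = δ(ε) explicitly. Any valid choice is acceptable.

Suppose ε > 0. We need δ > 0 so that 0 < |u − 4| < δ implies |(5u - 12) − 8| < ε.
|(5u - 12) − 8| = |5u - 20| = 5|u − 4|.
Thus it suffices that |u − 4| < ε/5.
Choosing δ = ε/5 gives |(5u - 12) − 8| = 5|u − 4| < ε whenever |u − 4| < δ.

δ = ε/5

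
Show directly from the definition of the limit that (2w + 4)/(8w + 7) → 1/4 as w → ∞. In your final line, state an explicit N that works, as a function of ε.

Suppose ε > 0. We seek N > 0 such that w > N implies |(2w + 4)/(8w + 7) − (1/4)| < ε.
(2w + 4)/(8w + 7) − (1/4) = (8(2w + 4) − 2(8w + 7)) / (8(8w + 7)) = 18/(8(8w + 7)).
For w > 0 we have 8w + 7 > 8w, so |(2w + 4)/(8w + 7) − (1/4)| = 18/(8(8w + 7)) < 18/(8·8w) = (9/32)/w.
Thus |(2w + 4)/(8w + 7) − (1/4)| < ε whenever w > (9/32)/ε.
Take N = (9/32)/ε. If w > N then |(2w + 4)/(8w + 7) − (1/4)| < (9/32)/w < ε.

N = (9/32)/ε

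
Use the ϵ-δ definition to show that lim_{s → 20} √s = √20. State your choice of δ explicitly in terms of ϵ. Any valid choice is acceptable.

Suppose ϵ > 0. We want δ > 0 such that 0 < |s − 20| < δ implies |√s − √20| < ϵ.
Multiplying by the conjugate, |√s − √20| = |s − 20|/(√s + √20).
Restrict δ ≤ 20 so that |s − 20| < 20 forces s > 0, and then √s + √20 > √20.
Hence |√s − √20| < |s − 20|/√20, which is < ϵ once |s − 20| < √20·ϵ.
Take δ = min(20, √20·ϵ). If 0 < |s − 20| < δ then s > 0 and |√s − √20| < |s − 20|/√20 < ϵ.

δ = min(20, √20·ϵ)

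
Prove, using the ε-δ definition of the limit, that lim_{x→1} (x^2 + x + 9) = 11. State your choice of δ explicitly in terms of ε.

Let ε > 0 be given. We want δ > 0 such that 0 < |x − 1| < δ implies |(x^2 + x + 9) − 11| < ε.
(x^2 + x + 9) − 11 = x^2 + x - 2 = (x − 1)(x + 2).
So |(x^2 + x + 9) − 11| = |x − 1|·|x + 2|.
Require δ ≤ 2. Then |x − 1| < 2 gives |x| < 3, and by the triangle inequality |x + 2| ≤ 3 + 2 = 5.
Hence |(x^2 + x + 9) − 11| ≤ 5|x − 1| < ε provided |x − 1| < ε/5.
Choosing δ = min(2, ε/5) ensures both conditions, hence |(x^2 + x + 9) − 11| < ε.

δ = min(2, ε/5)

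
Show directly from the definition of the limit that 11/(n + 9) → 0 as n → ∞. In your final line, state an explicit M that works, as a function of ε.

M = 11/ε

Fix ε > 0. For n ≥ 1, |11/(n + 9) − 0| = 11/(n + 9) ≤ 11/n.
We need 11/n < ε, i.e. n > 11/ε.
Take M = 11/ε. If n > M then |11/(n + 9)| ≤ 11/n < ε.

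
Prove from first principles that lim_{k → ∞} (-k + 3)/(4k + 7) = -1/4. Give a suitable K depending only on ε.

Fix ε > 0. For k ≥ 1, |(-k + 3)/(4k + 7) + 1/4| = |19|/(4(4k + 7)) = 19/(4(4k + 7)).
Since 4k + 7 ≥ 4k for k ≥ 1, this is ≤ 19/(4·4k) = (19/16)/k.
So |(-k + 3)/(4k + 7) + 1/4| < ε whenever k > (19/16)/ε.
Take K = (19/16)/ε. If k > K then |(-k + 3)/(4k + 7) + 1/4| ≤ (19/16)/k < ε.

K = (19/16)/ε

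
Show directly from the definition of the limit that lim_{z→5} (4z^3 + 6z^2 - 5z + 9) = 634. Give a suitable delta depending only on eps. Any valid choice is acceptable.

delta = min(2, eps/503)

Let eps > 0 be given. We want delta > 0 such that 0 < |z − 5| < delta implies |(4z^3 + 6z^2 - 5z + 9) − 634| < eps.
(4z^3 + 6z^2 - 5z + 9) − 634 = 4z^3 + 6z^2 - 5z - 625 = (z − 5)(4z^2 + 26z + 125).
So |(4z^3 + 6z^2 - 5z + 9) − 634| = |z − 5|·|4z^2 + 26z + 125|.
Require delta ≤ 2. Then |z − 5| < 2 gives |z| < 7, and by the triangle inequality |4z^2 + 26z + 125| ≤ 4·7^2 + 26·7 + 125 = 503.
Hence |(4z^3 + 6z^2 - 5z + 9) − 634| ≤ 503|z − 5| < eps provided |z − 5| < eps/503.
Choosing delta = min(2, eps/503) ensures both conditions, hence |(4z^3 + 6z^2 - 5z + 9) − 634| < eps.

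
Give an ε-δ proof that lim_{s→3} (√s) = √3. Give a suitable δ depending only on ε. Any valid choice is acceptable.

δ = min(3, √3·ε)

Suppose ε > 0. We want δ > 0 such that 0 < |s − 3| < δ implies |√s − √3| < ε.
Rationalise: √s − √3 = (s − 3)/(√s + √3), so |√s − √3| = |s − 3|/(√s + √3).
Restrict δ ≤ 3 so that |s − 3| < 3 forces s > 0, and then √s + √3 > √3.
Hence |√s − √3| < |s − 3|/√3, which is < ε once |s − 3| < √3·ε.
Take δ = min(3, √3·ε). If 0 < |s − 3| < δ then s > 0 and |√s − √3| < |s − 3|/√3 < ε.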